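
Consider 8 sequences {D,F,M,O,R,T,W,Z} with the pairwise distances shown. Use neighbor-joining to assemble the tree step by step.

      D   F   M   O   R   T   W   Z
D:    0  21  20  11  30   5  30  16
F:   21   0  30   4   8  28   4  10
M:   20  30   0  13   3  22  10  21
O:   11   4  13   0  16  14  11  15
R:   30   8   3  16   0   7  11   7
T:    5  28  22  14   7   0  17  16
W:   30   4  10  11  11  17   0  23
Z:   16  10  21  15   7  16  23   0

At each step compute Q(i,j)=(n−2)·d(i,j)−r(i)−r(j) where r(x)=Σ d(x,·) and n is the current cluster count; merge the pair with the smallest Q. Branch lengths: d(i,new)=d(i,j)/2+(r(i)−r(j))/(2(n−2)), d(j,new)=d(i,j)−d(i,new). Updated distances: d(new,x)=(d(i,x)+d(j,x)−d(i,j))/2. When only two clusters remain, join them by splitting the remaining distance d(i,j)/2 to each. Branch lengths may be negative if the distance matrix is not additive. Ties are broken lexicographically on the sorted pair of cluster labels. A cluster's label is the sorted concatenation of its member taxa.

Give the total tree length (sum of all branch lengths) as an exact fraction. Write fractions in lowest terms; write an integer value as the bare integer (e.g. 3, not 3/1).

step 1: merge (D,T) at d=5, Q=-212; branch lengths D→9/2, T→1/2; new cluster DT
  updated: d(DT,F)=22, d(DT,M)=37/2, d(DT,O)=10, d(DT,R)=16, d(DT,W)=21, d(DT,Z)=27/2
step 2: merge (M,R) at d=3, Q=-283/2; branch lengths M→99/20, R→-39/20; new cluster MR
  updated: d(DT,MR)=63/4, d(F,MR)=35/2, d(MR,O)=13, d(MR,W)=9, d(MR,Z)=25/2
step 3: merge (F,W) at d=4, Q=-219/2; branch lengths F→11/16, W→53/16; new cluster FW
  updated: d(DT,FW)=39/2, d(FW,MR)=45/4, d(FW,O)=11/2, d(FW,Z)=29/2
step 4: merge (FW,O) at d=11/2, Q=-311/4; branch lengths FW→95/24, O→37/24; new cluster FOW
  updated: d(DT,FOW)=12, d(FOW,MR)=75/8, d(FOW,Z)=12
step 5: merge (DT,Z) at d=27/2, Q=-209/4; branch lengths DT→121/16, Z→95/16; new cluster DTZ
  updated: d(DTZ,FOW)=21/4, d(DTZ,MR)=59/8
step 6: merge (DTZ,FOW) at d=21/4, Q=-22; branch lengths DTZ→13/8, FOW→29/8; new cluster DFOTWZ
  updated: d(DFOTWZ,MR)=23/4
step 7: merge (DFOTWZ,MR) at d=23/4; branch lengths DFOTWZ→23/8, MR→23/8; new cluster DFMORTWZ
final tree: ((((D:9/2,T:1/2):121/16,Z:95/16):13/8,((F:11/16,W:53/16):95/24,O:37/24):29/8):23/8,(M:99/20,R:-39/20):23/8)
total length: 42

42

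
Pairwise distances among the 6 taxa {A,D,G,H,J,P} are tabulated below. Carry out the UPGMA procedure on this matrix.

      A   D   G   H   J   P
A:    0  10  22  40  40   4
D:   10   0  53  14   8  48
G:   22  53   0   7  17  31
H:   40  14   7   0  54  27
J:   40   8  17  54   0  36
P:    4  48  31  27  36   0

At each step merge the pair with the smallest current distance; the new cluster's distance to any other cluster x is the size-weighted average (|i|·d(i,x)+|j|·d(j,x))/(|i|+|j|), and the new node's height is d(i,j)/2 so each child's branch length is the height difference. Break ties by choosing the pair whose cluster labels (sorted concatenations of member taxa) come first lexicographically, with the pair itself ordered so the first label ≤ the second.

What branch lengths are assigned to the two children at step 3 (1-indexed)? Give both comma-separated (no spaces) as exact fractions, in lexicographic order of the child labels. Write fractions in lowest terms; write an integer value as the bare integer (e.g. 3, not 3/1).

step 1: merge (A,P) at d=4; branch lengths A→2, P→2; new cluster AP
  updated: d(AP,D)=29, d(AP,G)=53/2, d(AP,H)=67/2, d(AP,J)=38
step 2: merge (G,H) at d=7; branch lengths G→7/2, H→7/2; new cluster GH
  updated: d(AP,GH)=30, d(D,GH)=67/2, d(GH,J)=71/2
step 3: merge (D,J) at d=8; branch lengths D→4, J→4; new cluster DJ
  updated: d(AP,DJ)=67/2, d(DJ,GH)=69/2
step 4: merge (AP,GH) at d=30; branch lengths AP→13, GH→23/2; new cluster AGHP
  updated: d(AGHP,DJ)=34
step 5: merge (AGHP,DJ) at d=34; branch lengths AGHP→2, DJ→13; new cluster ADGHJP
final tree: (((A:2,P:2):13,(G:7/2,H:7/2):23/2):2,(D:4,J:4):13)
total length: 117/2

4,4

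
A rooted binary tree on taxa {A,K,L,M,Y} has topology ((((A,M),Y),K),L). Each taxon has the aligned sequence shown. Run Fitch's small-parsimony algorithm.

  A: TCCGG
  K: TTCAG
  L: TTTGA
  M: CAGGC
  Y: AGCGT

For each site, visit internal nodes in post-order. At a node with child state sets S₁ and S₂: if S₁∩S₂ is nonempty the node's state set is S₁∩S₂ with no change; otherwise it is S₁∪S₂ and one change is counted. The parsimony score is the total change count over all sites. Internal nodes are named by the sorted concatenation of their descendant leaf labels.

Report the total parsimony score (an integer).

[col 0] AM: children A:{T}, M:{C} ∪→ {C,T}; cost 1
[col 0] AMY: children AM:{C,T}, Y:{A} ∪→ {A,C,T}; cost 1
[col 0] AKMY: children AMY:{A,C,T}, K:{T} ∩→ {T}; cost 0
[col 0] AKLMY: children AKMY:{T}, L:{T} ∩→ {T}; cost 0
[col 1] AM: children A:{C}, M:{A} ∪→ {A,C}; cost 1
[col 1] AMY: children AM:{A,C}, Y:{G} ∪→ {A,C,G}; cost 1
[col 1] AKMY: children AMY:{A,C,G}, K:{T} ∪→ {A,C,G,T}; cost 1
[col 1] AKLMY: children AKMY:{A,C,G,T}, L:{T} ∩→ {T}; cost 0
[col 2] AM: children A:{C}, M:{G} ∪→ {C,G}; cost 1
[col 2] AMY: children AM:{C,G}, Y:{C} ∩→ {C}; cost 0
[col 2] AKMY: children AMY:{C}, K:{C} ∩→ {C}; cost 0
[col 2] AKLMY: children AKMY:{C}, L:{T} ∪→ {C,T}; cost 1
[col 3] AM: children A:{G}, M:{G} ∩→ {G}; cost 0
[col 3] AMY: children AM:{G}, Y:{G} ∩→ {G}; cost 0
[col 3] AKMY: children AMY:{G}, K:{A} ∪→ {A,G}; cost 1
[col 3] AKLMY: children AKMY:{A,G}, L:{G} ∩→ {G}; cost 0
[col 4] AM: children A:{G}, M:{C} ∪→ {C,G}; cost 1
[col 4] AMY: children AM:{C,G}, Y:{T} ∪→ {C,G,T}; cost 1
[col 4] AKMY: children AMY:{C,G,T}, K:{G} ∩→ {G}; cost 0
[col 4] AKLMY: children AKMY:{G}, L:{A} ∪→ {A,G}; cost 1
per-site changes: [2, 3, 2, 1, 3]; total = 11

11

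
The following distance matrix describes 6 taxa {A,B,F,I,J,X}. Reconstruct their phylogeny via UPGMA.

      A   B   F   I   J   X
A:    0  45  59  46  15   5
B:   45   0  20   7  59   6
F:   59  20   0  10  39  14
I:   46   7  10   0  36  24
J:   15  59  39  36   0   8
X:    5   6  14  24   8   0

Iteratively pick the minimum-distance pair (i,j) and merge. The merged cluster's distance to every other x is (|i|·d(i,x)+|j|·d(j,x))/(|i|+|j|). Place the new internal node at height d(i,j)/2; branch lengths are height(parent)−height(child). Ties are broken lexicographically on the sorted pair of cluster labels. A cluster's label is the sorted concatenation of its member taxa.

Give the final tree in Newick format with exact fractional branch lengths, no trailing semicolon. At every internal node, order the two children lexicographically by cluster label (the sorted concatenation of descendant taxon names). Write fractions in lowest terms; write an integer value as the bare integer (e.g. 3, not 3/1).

1. join A+X (d=5) ⇒ AX; edges |A|=5/2, |X|=5/2
  updated: d(AX,B)=51/2, d(AX,F)=73/2, d(AX,I)=35, d(AX,J)=23/2
2. join B+I (d=7) ⇒ BI; edges |B|=7/2, |I|=7/2
  updated: d(AX,BI)=121/4, d(BI,F)=15, d(BI,J)=95/2
3. join AX+J (d=23/2) ⇒ AJX; edges |AX|=13/4, |J|=23/4
  updated: d(AJX,BI)=36, d(AJX,F)=112/3
4. join BI+F (d=15) ⇒ BFI; edges |BI|=4, |F|=15/2
  updated: d(AJX,BFI)=328/9
5. join AJX+BFI (d=328/9) ⇒ ABFIJX; edges |AJX|=449/36, |BFI|=193/18
final tree: (((A:5/2,X:5/2):13/4,J:23/4):449/36,((B:7/2,I:7/2):4,F:15/2):193/18)
total length: 2005/36

(((A:5/2,X:5/2):13/4,J:23/4):449/36,((B:7/2,I:7/2):4,F:15/2):193/18)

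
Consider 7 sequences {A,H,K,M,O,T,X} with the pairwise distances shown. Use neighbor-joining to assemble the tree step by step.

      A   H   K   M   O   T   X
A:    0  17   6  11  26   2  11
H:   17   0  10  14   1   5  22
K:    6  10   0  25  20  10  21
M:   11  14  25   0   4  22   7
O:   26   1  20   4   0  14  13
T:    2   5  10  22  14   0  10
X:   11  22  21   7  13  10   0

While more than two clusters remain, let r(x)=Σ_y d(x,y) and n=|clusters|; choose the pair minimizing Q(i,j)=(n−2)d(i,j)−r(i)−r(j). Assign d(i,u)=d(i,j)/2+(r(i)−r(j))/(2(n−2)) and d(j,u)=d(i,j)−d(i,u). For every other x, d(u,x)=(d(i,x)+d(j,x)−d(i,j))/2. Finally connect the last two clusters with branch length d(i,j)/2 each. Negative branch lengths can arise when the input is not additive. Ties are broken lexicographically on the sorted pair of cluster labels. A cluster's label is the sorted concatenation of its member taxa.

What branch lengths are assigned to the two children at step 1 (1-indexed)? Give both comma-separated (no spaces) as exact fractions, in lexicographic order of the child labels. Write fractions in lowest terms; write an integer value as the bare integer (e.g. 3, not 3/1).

1. join H+O (d=1, Q=-142) ⇒ HO; edges |H|=-2/5, |O|=7/5
  updated: d(A,HO)=21, d(HO,K)=29/2, d(HO,M)=17/2, d(HO,T)=9, d(HO,X)=17
2. join M+X (d=7, Q=-223/2) ⇒ MX; edges |M|=71/16, |X|=41/16
  updated: d(A,MX)=15/2, d(HO,MX)=37/4, d(K,MX)=39/2, d(MX,T)=25/2
3. join HO+MX (d=37/4, Q=-299/4) ⇒ HMOX; edges |HO|=131/24, |MX|=91/24
  updated: d(A,HMOX)=77/8, d(HMOX,K)=99/8, d(HMOX,T)=49/8
4. join A+K (d=6, Q=-34) ⇒ AK; edges |A|=5/16, |K|=91/16
  updated: d(AK,HMOX)=8, d(AK,T)=3
5. join AK+HMOX (d=8, Q=-137/8) ⇒ AHKMOX; edges |AK|=39/16, |HMOX|=89/16
  updated: d(AHKMOX,T)=9/16
6. join AHKMOX+T (d=9/16) ⇒ AHKMOTX; edges |AHKMOX|=9/32, |T|=9/32
final tree: (((A:5/16,K:91/16):39/16,((H:-2/5,O:7/5):131/24,(M:71/16,X:41/16):91/24):89/16):9/32,T:9/32)
total length: 509/16

-2/5,7/5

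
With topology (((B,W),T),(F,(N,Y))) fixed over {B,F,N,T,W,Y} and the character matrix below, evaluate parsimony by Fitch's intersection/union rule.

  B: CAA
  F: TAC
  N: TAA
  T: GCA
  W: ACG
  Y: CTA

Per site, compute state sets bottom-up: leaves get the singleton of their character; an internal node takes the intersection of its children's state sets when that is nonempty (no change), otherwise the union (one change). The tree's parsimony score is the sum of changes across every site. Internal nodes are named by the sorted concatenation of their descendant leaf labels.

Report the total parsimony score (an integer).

9

site 0, node BW: B={C} ∪ W={A} → {A,C} (+1)
site 0, node BTW: BW={A,C} ∪ T={G} → {A,C,G} (+1)
site 0, node NY: N={T} ∪ Y={C} → {C,T} (+1)
site 0, node FNY: F={T} ∩ NY={C,T} → {T} (+0)
site 0, node BFNTWY: BTW={A,C,G} ∪ FNY={T} → {A,C,G,T} (+1)
site 1, node BW: B={A} ∪ W={C} → {A,C} (+1)
site 1, node BTW: BW={A,C} ∩ T={C} → {C} (+0)
site 1, node NY: N={A} ∪ Y={T} → {A,T} (+1)
site 1, node FNY: F={A} ∩ NY={A,T} → {A} (+0)
site 1, node BFNTWY: BTW={C} ∪ FNY={A} → {A,C} (+1)
site 2, node BW: B={A} ∪ W={G} → {A,G} (+1)
site 2, node BTW: BW={A,G} ∩ T={A} → {A} (+0)
site 2, node NY: N={A} ∩ Y={A} → {A} (+0)
site 2, node FNY: F={C} ∪ NY={A} → {A,C} (+1)
site 2, node BFNTWY: BTW={A} ∩ FNY={A,C} → {A} (+0)
per-site changes: [4, 3, 2]; total = 9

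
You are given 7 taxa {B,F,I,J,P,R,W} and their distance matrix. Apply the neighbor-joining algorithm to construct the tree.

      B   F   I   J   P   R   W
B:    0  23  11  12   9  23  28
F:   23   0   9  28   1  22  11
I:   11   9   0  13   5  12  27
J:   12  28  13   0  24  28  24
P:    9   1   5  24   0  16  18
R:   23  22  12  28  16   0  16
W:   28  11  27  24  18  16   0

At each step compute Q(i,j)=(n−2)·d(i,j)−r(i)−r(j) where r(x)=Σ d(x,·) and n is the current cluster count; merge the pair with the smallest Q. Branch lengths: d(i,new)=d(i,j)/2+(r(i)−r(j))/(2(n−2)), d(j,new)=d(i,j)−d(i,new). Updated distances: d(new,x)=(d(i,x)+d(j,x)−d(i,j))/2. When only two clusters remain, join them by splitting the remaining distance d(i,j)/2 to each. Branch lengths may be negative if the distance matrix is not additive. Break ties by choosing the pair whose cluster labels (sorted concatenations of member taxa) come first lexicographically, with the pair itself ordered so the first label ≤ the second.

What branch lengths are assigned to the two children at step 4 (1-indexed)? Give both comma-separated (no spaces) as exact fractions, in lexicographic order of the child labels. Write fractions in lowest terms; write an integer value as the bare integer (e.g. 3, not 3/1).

63/16,75/16

1. join B+J (d=12, Q=-175) ⇒ BJ; edges |B|=37/10, |J|=83/10
  updated: d(BJ,F)=39/2, d(BJ,I)=6, d(BJ,P)=21/2, d(BJ,R)=39/2, d(BJ,W)=20
2. join R+W (d=16, Q=-227/2) ⇒ RW; edges |R|=115/16, |W|=141/16
  updated: d(BJ,RW)=47/4, d(F,RW)=17/2, d(I,RW)=23/2, d(P,RW)=9
3. join BJ+I (d=6, Q=-245/4) ⇒ BIJ; edges |BJ|=137/24, |I|=7/24
  updated: d(BIJ,F)=45/4, d(BIJ,P)=19/4, d(BIJ,RW)=69/8
4. join BIJ+RW (d=69/8, Q=-67/2) ⇒ BIJRW; edges |BIJ|=63/16, |RW|=75/16
  updated: d(BIJRW,F)=89/16, d(BIJRW,P)=41/16
5. join BIJRW+F (d=89/16, Q=-73/8) ⇒ BFIJRW; edges |BIJRW|=57/16, |F|=2
  updated: d(BFIJRW,P)=-1
6. join BFIJRW+P (d=-1) ⇒ BFIJPRW; edges |BFIJRW|=-1/2, |P|=-1/2
final tree: (((((B:37/10,J:83/10):137/24,I:7/24):63/16,(R:115/16,W:141/16):75/16):57/16,F:2):-1/2,P:-1/2)
total length: 755/16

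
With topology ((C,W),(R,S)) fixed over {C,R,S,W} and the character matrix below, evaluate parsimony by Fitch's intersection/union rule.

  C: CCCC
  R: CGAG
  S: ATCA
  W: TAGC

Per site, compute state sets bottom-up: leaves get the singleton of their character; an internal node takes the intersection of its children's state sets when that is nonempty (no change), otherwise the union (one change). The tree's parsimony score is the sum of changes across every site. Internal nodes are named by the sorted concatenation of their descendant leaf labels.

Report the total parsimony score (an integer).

9

CW@0: {C} ∪ {T} = {C,T} (union, +1)
RS@0: {C} ∪ {A} = {A,C} (union, +1)
CRSW@0: {C,T} ∩ {A,C} = {C} (intersection, +0)
CW@1: {C} ∪ {A} = {A,C} (union, +1)
RS@1: {G} ∪ {T} = {G,T} (union, +1)
CRSW@1: {A,C} ∪ {G,T} = {A,C,G,T} (union, +1)
CW@2: {C} ∪ {G} = {C,G} (union, +1)
RS@2: {A} ∪ {C} = {A,C} (union, +1)
CRSW@2: {C,G} ∩ {A,C} = {C} (intersection, +0)
CW@3: {C} ∩ {C} = {C} (intersection, +0)
RS@3: {G} ∪ {A} = {A,G} (union, +1)
CRSW@3: {C} ∪ {A,G} = {A,C,G} (union, +1)
per-site changes: [2, 3, 2, 2]; total = 9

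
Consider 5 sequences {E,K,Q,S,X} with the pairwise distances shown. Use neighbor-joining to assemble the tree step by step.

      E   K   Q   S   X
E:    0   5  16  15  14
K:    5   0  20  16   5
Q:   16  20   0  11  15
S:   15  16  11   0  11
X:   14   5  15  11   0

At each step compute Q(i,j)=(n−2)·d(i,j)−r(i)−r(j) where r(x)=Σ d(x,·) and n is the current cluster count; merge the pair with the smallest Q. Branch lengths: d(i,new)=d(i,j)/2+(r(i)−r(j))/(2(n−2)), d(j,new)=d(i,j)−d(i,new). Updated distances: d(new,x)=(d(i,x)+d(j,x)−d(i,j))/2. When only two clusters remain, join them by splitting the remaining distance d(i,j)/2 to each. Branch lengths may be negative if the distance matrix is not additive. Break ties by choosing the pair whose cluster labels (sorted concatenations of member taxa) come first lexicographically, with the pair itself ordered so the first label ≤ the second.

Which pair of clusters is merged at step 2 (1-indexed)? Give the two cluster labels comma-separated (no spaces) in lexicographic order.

E,K

iteration 1: select Q,S (d=11, Q=-82); attach at lengths (7, 4); label the merged cluster QS
  updated: d(E,QS)=10, d(K,QS)=25/2, d(QS,X)=15/2
iteration 2: select E,K (d=5, Q=-83/2); attach at lengths (33/8, 7/8); label the merged cluster EK
  updated: d(EK,QS)=35/4, d(EK,X)=7
iteration 3: select EK,QS (d=35/4, Q=-93/4); attach at lengths (33/8, 37/8); label the merged cluster EKQS
  updated: d(EKQS,X)=23/8
iteration 4: select EKQS,X (d=23/8); attach at lengths (23/16, 23/16); label the merged cluster EKQSX
final tree: (((E:33/8,K:7/8):33/8,(Q:7,S:4):37/8):23/16,X:23/16)
total length: 221/8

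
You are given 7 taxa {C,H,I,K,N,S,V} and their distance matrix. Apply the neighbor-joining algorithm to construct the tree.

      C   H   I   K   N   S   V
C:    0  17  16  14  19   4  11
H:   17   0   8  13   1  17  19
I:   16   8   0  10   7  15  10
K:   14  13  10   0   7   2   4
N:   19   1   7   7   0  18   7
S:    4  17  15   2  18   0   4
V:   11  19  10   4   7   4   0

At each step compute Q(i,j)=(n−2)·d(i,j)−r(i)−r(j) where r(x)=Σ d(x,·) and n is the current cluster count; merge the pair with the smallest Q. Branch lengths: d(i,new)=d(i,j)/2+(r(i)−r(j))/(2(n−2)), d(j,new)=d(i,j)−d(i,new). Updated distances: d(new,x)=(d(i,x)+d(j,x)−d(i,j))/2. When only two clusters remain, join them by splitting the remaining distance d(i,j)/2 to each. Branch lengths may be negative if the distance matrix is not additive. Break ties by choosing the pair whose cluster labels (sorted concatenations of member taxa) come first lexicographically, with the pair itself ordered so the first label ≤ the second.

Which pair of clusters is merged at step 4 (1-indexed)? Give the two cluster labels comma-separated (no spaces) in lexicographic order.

iteration 1: select H,N (d=1, Q=-129); attach at lengths (21/10, -11/10); label the merged cluster HN
  updated: d(C,HN)=35/2, d(HN,I)=7, d(HN,K)=19/2, d(HN,S)=17, d(HN,V)=25/2
iteration 2: select HN,I (d=7, Q=-187/2); attach at lengths (67/16, 45/16); label the merged cluster HIN
  updated: d(C,HIN)=53/4, d(HIN,K)=25/4, d(HIN,S)=25/2, d(HIN,V)=31/4
iteration 3: select C,S (d=4, Q=-211/4); attach at lengths (127/24, -31/24); label the merged cluster CS
  updated: d(CS,HIN)=87/8, d(CS,K)=6, d(CS,V)=11/2
iteration 4: select CS,V (d=11/2, Q=-229/8); attach at lengths (129/32, 47/32); label the merged cluster CSV
  updated: d(CSV,HIN)=105/16, d(CSV,K)=9/4
iteration 5: select CSV,HIN (d=105/16, Q=-241/16); attach at lengths (41/32, 169/32); label the merged cluster CHINSV
  updated: d(CHINSV,K)=31/32
iteration 6: select CHINSV,K (d=31/32); attach at lengths (31/64, 31/64); label the merged cluster CHIKNSV
final tree: ((((C:127/24,S:-31/24):129/32,V:47/32):41/32,((H:21/10,N:-11/10):67/16,I:45/16):169/32):31/64,K:31/64)
total length: 801/32

CS,V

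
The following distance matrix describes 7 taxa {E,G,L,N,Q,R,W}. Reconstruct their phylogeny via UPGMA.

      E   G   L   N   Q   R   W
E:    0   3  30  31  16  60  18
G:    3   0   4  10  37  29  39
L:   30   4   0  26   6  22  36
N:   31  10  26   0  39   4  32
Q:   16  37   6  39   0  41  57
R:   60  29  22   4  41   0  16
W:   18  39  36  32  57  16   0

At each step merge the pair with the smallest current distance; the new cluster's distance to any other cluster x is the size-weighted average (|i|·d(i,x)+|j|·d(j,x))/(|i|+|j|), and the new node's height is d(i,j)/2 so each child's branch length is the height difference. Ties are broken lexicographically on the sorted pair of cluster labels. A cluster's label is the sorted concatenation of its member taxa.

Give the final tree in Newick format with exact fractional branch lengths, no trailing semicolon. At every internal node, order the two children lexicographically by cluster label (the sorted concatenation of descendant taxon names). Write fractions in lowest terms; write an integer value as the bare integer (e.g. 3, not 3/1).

(((E:3/2,G:3/2):75/8,(L:3,Q:3):63/8):49/8,((N:2,R:2):10,W:12):5)

step 1: merge (E,G) at d=3; branch lengths E→3/2, G→3/2; new cluster EG
  updated: d(EG,L)=17, d(EG,N)=41/2, d(EG,Q)=53/2, d(EG,R)=89/2, d(EG,W)=57/2
step 2: merge (N,R) at d=4; branch lengths N→2, R→2; new cluster NR
  updated: d(EG,NR)=65/2, d(L,NR)=24, d(NR,Q)=40, d(NR,W)=24
step 3: merge (L,Q) at d=6; branch lengths L→3, Q→3; new cluster LQ
  updated: d(EG,LQ)=87/4, d(LQ,NR)=32, d(LQ,W)=93/2
step 4: merge (EG,LQ) at d=87/4; branch lengths EG→75/8, LQ→63/8; new cluster EGLQ
  updated: d(EGLQ,NR)=129/4, d(EGLQ,W)=75/2
step 5: merge (NR,W) at d=24; branch lengths NR→10, W→12; new cluster NRW
  updated: d(EGLQ,NRW)=34
step 6: merge (EGLQ,NRW) at d=34; branch lengths EGLQ→49/8, NRW→5; new cluster EGLNQRW
final tree: (((E:3/2,G:3/2):75/8,(L:3,Q:3):63/8):49/8,((N:2,R:2):10,W:12):5)
total length: 507/8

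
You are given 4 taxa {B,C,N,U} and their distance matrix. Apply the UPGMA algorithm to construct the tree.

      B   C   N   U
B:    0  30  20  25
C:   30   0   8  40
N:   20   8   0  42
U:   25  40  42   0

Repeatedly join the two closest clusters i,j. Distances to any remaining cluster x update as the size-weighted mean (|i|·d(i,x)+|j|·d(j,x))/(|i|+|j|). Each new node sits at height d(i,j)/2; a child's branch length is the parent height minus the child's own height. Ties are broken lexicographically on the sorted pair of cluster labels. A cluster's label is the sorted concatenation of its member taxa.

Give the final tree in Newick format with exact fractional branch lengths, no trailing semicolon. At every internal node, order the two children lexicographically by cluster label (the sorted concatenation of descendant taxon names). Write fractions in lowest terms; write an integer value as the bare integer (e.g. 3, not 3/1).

1. join C+N (d=8) ⇒ CN; edges |C|=4, |N|=4
  updated: d(B,CN)=25, d(CN,U)=41
2. join B+CN (d=25) ⇒ BCN; edges |B|=25/2, |CN|=17/2
  updated: d(BCN,U)=107/3
3. join BCN+U (d=107/3) ⇒ BCNU; edges |BCN|=16/3, |U|=107/6
final tree: ((B:25/2,(C:4,N:4):17/2):16/3,U:107/6)
total length: 313/6

((B:25/2,(C:4,N:4):17/2):16/3,U:107/6)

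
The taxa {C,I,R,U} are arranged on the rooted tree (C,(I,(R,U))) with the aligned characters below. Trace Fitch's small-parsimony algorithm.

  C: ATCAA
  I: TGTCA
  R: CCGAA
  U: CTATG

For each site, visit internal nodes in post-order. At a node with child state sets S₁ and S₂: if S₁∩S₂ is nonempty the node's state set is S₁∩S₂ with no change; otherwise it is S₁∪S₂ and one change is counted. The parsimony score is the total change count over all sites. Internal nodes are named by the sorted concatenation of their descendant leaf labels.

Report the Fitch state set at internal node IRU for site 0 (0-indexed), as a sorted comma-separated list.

[col 0] RU: children R:{C}, U:{C} ∩→ {C}; cost 0
[col 0] IRU: children I:{T}, RU:{C} ∪→ {C,T}; cost 1
[col 0] CIRU: children C:{A}, IRU:{C,T} ∪→ {A,C,T}; cost 1
[col 1] RU: children R:{C}, U:{T} ∪→ {C,T}; cost 1
[col 1] IRU: children I:{G}, RU:{C,T} ∪→ {C,G,T}; cost 1
[col 1] CIRU: children C:{T}, IRU:{C,G,T} ∩→ {T}; cost 0
[col 2] RU: children R:{G}, U:{A} ∪→ {A,G}; cost 1
[col 2] IRU: children I:{T}, RU:{A,G} ∪→ {A,G,T}; cost 1
[col 2] CIRU: children C:{C}, IRU:{A,G,T} ∪→ {A,C,G,T}; cost 1
[col 3] RU: children R:{A}, U:{T} ∪→ {A,T}; cost 1
[col 3] IRU: children I:{C}, RU:{A,T} ∪→ {A,C,T}; cost 1
[col 3] CIRU: children C:{A}, IRU:{A,C,T} ∩→ {A}; cost 0
[col 4] RU: children R:{A}, U:{G} ∪→ {A,G}; cost 1
[col 4] IRU: children I:{A}, RU:{A,G} ∩→ {A}; cost 0
[col 4] CIRU: children C:{A}, IRU:{A} ∩→ {A}; cost 0
per-site changes: [2, 2, 3, 2, 1]; total = 10

C,T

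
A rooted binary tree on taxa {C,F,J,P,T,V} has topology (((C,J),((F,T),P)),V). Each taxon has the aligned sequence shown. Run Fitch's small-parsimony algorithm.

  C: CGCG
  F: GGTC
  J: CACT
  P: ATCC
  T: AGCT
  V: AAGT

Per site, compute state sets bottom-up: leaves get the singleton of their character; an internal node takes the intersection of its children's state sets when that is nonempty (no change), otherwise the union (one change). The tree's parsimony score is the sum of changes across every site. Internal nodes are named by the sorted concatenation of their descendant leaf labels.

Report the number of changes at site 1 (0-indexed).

site 0, node CJ: C={C} ∩ J={C} → {C} (+0)
site 0, node FT: F={G} ∪ T={A} → {A,G} (+1)
site 0, node FPT: FT={A,G} ∩ P={A} → {A} (+0)
site 0, node CFJPT: CJ={C} ∪ FPT={A} → {A,C} (+1)
site 0, node CFJPTV: CFJPT={A,C} ∩ V={A} → {A} (+0)
site 1, node CJ: C={G} ∪ J={A} → {A,G} (+1)
site 1, node FT: F={G} ∩ T={G} → {G} (+0)
site 1, node FPT: FT={G} ∪ P={T} → {G,T} (+1)
site 1, node CFJPT: CJ={A,G} ∩ FPT={G,T} → {G} (+0)
site 1, node CFJPTV: CFJPT={G} ∪ V={A} → {A,G} (+1)
site 2, node CJ: C={C} ∩ J={C} → {C} (+0)
site 2, node FT: F={T} ∪ T={C} → {C,T} (+1)
site 2, node FPT: FT={C,T} ∩ P={C} → {C} (+0)
site 2, node CFJPT: CJ={C} ∩ FPT={C} → {C} (+0)
site 2, node CFJPTV: CFJPT={C} ∪ V={G} → {C,G} (+1)
site 3, node CJ: C={G} ∪ J={T} → {G,T} (+1)
site 3, node FT: F={C} ∪ T={T} → {C,T} (+1)
site 3, node FPT: FT={C,T} ∩ P={C} → {C} (+0)
site 3, node CFJPT: CJ={G,T} ∪ FPT={C} → {C,G,T} (+1)
site 3, node CFJPTV: CFJPT={C,G,T} ∩ V={T} → {T} (+0)
per-site changes: [2, 3, 2, 3]; total = 10

3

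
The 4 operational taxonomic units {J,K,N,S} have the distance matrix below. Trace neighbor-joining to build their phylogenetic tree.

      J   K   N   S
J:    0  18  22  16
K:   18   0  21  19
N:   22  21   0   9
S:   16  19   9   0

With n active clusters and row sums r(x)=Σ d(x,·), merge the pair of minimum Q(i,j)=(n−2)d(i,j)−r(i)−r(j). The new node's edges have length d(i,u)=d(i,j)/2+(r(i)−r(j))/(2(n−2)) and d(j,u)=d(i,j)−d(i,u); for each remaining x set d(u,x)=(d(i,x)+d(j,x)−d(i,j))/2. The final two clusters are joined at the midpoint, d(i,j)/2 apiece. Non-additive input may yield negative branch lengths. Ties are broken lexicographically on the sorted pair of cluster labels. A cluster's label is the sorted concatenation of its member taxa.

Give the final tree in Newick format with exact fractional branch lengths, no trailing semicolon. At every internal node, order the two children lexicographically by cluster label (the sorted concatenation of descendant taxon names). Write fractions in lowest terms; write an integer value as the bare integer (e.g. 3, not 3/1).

1. join J+K (d=18, Q=-78) ⇒ JK; edges |J|=17/2, |K|=19/2
  updated: d(JK,N)=25/2, d(JK,S)=17/2
2. join JK+N (d=25/2, Q=-30) ⇒ JKN; edges |JK|=6, |N|=13/2
  updated: d(JKN,S)=5/2
3. join JKN+S (d=5/2) ⇒ JKNS; edges |JKN|=5/4, |S|=5/4
final tree: (((J:17/2,K:19/2):6,N:13/2):5/4,S:5/4)
total length: 33

(((J:17/2,K:19/2):6,N:13/2):5/4,S:5/4)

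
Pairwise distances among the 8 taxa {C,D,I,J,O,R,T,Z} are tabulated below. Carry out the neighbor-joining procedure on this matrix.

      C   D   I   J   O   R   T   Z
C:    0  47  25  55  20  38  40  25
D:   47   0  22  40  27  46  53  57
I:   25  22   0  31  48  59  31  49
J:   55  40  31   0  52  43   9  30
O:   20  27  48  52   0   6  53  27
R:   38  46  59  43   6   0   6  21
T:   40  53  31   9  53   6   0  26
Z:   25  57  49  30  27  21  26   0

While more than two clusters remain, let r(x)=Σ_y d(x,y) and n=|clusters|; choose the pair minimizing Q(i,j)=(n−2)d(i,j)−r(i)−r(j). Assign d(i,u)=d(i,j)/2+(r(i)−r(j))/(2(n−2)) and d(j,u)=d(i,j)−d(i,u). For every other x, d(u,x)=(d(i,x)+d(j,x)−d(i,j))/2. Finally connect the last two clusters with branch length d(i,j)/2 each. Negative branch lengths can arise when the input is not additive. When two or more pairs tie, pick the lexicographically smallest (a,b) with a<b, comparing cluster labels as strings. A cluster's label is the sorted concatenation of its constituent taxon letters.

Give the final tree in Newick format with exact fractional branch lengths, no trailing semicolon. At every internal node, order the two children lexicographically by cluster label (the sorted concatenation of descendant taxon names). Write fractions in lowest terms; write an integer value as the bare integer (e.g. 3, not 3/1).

1. join D+I (d=22, Q=-425) ⇒ DI; edges |D|=53/4, |I|=35/4
  updated: d(C,DI)=25, d(DI,J)=49/2, d(DI,O)=53/2, d(DI,R)=83/2, d(DI,T)=31, d(DI,Z)=42
2. join J+T (d=9, Q=-667/2) ⇒ JT; edges |J|=187/20, |T|=-7/20
  updated: d(C,JT)=43, d(DI,JT)=93/4, d(JT,O)=48, d(JT,R)=20, d(JT,Z)=47/2
3. join O+R (d=6, Q=-230) ⇒ OR; edges |O|=25/8, |R|=23/8
  updated: d(C,OR)=26, d(DI,OR)=31, d(JT,OR)=31, d(OR,Z)=21
4. join DI+JT (d=93/4, Q=-689/4) ⇒ DIJT; edges |DI|=281/24, |JT|=277/24
  updated: d(C,DIJT)=179/8, d(DIJT,OR)=155/8, d(DIJT,Z)=169/8
5. join C+DIJT (d=179/8, Q=-183/2) ⇒ CDIJT; edges |C|=221/16, |DIJT|=137/16
  updated: d(CDIJT,OR)=23/2, d(CDIJT,Z)=95/8
6. join CDIJT+OR (d=23/2, Q=-355/8) ⇒ CDIJORT; edges |CDIJT|=19/16, |OR|=165/16
  updated: d(CDIJORT,Z)=171/16
7. join CDIJORT+Z (d=171/16) ⇒ CDIJORTZ; edges |CDIJORT|=171/32, |Z|=171/32
final tree: (((C:221/16,((D:53/4,I:35/4):281/24,(J:187/20,T:-7/20):277/24):137/16):19/16,(O:25/8,R:23/8):165/16):171/32,Z:171/32)
total length: 1677/16

(((C:221/16,((D:53/4,I:35/4):281/24,(J:187/20,T:-7/20):277/24):137/16):19/16,(O:25/8,R:23/8):165/16):171/32,Z:171/32)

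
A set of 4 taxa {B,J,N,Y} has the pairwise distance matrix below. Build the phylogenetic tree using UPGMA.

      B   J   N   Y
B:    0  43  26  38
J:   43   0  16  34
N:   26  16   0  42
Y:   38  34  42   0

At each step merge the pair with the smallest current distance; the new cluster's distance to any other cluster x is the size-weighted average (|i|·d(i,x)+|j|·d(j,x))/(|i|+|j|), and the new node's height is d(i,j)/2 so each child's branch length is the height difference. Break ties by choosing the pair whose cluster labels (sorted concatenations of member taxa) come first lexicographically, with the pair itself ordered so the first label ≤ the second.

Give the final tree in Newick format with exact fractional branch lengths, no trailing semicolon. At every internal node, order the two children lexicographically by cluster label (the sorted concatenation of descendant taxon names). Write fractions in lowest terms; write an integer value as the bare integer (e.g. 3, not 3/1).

((B:69/4,(J:8,N:8):37/4):7/4,Y:19)

1. join J+N (d=16) ⇒ JN; edges |J|=8, |N|=8
  updated: d(B,JN)=69/2, d(JN,Y)=38
2. join B+JN (d=69/2) ⇒ BJN; edges |B|=69/4, |JN|=37/4
  updated: d(BJN,Y)=38
3. join BJN+Y (d=38) ⇒ BJNY; edges |BJN|=7/4, |Y|=19
final tree: ((B:69/4,(J:8,N:8):37/4):7/4,Y:19)
total length: 253/4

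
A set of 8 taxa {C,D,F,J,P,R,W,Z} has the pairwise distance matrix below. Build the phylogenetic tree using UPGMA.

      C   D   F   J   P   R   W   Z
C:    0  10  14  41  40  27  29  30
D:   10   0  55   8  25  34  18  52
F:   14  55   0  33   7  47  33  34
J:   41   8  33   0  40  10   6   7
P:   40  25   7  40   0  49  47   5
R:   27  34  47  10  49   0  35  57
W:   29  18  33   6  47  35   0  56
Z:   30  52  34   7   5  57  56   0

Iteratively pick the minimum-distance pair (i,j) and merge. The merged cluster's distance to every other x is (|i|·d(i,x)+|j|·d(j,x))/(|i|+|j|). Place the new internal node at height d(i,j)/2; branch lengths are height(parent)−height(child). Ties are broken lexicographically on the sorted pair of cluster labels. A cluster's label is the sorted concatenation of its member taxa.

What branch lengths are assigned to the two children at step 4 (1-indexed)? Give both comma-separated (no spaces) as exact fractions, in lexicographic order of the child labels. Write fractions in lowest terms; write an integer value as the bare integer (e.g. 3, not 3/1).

1. join P+Z (d=5) ⇒ PZ; edges |P|=5/2, |Z|=5/2
  updated: d(C,PZ)=35, d(D,PZ)=77/2, d(F,PZ)=41/2, d(J,PZ)=47/2, d(PZ,R)=53, d(PZ,W)=103/2
2. join J+W (d=6) ⇒ JW; edges |J|=3, |W|=3
  updated: d(C,JW)=35, d(D,JW)=13, d(F,JW)=33, d(JW,PZ)=75/2, d(JW,R)=45/2
3. join C+D (d=10) ⇒ CD; edges |C|=5, |D|=5
  updated: d(CD,F)=69/2, d(CD,JW)=24, d(CD,PZ)=147/4, d(CD,R)=61/2
4. join F+PZ (d=41/2) ⇒ FPZ; edges |F|=41/4, |PZ|=31/4
  updated: d(CD,FPZ)=36, d(FPZ,JW)=36, d(FPZ,R)=51
5. join JW+R (d=45/2) ⇒ JRW; edges |JW|=33/4, |R|=45/4
  updated: d(CD,JRW)=157/6, d(FPZ,JRW)=41
6. join CD+JRW (d=157/6) ⇒ CDJRW; edges |CD|=97/12, |JRW|=11/6
  updated: d(CDJRW,FPZ)=39
7. join CDJRW+FPZ (d=39) ⇒ CDFJPRWZ; edges |CDJRW|=77/12, |FPZ|=37/4
final tree: (((C:5,D:5):97/12,((J:3,W:3):33/4,R:45/4):11/6):77/12,(F:41/4,(P:5/2,Z:5/2):31/4):37/4)
total length: 1009/12

41/4,31/4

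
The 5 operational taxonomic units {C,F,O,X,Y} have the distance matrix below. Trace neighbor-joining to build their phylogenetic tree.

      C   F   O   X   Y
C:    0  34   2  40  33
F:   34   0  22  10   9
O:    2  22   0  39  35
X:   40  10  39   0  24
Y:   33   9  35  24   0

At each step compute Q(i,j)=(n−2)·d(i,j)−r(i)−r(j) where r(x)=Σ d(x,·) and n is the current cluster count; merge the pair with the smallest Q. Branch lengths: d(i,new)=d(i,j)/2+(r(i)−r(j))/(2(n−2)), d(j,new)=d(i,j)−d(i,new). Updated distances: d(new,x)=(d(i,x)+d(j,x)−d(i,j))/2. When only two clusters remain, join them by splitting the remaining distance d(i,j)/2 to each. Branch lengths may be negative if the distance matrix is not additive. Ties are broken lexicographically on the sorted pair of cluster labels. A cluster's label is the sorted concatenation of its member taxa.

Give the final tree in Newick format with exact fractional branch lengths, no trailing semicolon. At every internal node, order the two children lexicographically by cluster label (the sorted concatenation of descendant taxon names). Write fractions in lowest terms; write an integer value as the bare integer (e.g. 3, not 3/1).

((((C:17/6,O:-5/6):197/8,Y:67/8):25/8,F:-13/8):93/16,X:93/16)

step 1: merge (C,O) at d=2, Q=-201; branch lengths C→17/6, O→-5/6; new cluster CO
  updated: d(CO,F)=27, d(CO,X)=77/2, d(CO,Y)=33
step 2: merge (CO,Y) at d=33, Q=-197/2; branch lengths CO→197/8, Y→67/8; new cluster COY
  updated: d(COY,F)=3/2, d(COY,X)=59/4
step 3: merge (COY,F) at d=3/2, Q=-105/4; branch lengths COY→25/8, F→-13/8; new cluster CFOY
  updated: d(CFOY,X)=93/8
step 4: merge (CFOY,X) at d=93/8; branch lengths CFOY→93/16, X→93/16; new cluster CFOXY
final tree: ((((C:17/6,O:-5/6):197/8,Y:67/8):25/8,F:-13/8):93/16,X:93/16)
total length: 385/8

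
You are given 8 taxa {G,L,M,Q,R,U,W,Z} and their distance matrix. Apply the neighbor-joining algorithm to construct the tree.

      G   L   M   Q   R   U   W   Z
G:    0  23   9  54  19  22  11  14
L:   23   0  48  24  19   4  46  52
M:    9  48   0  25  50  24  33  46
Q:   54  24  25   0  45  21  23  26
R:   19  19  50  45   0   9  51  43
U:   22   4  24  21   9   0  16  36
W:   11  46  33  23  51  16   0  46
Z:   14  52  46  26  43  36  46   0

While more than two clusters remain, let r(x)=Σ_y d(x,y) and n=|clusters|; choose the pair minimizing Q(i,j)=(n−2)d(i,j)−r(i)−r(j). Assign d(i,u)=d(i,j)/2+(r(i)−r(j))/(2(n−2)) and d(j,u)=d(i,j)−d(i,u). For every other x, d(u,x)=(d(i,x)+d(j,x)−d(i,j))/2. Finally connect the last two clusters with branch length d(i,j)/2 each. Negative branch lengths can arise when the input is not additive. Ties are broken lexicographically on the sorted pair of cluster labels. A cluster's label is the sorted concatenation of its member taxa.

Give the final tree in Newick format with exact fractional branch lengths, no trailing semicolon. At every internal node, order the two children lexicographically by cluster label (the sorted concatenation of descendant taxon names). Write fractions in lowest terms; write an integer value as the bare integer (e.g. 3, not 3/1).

(((((G:-33/32,Z:481/32):123/16,M:205/16):131/32,((L:47/6,R:67/6):19/10,U:-49/10):415/32):73/32,Q:173/16):195/32,W:195/32)

1. join L+R (d=19, Q=-338) ⇒ LR; edges |L|=47/6, |R|=67/6
  updated: d(G,LR)=23/2, d(LR,M)=79/2, d(LR,Q)=25, d(LR,U)=-3, d(LR,W)=39, d(LR,Z)=38
2. join LR+U (d=-3, Q=-281) ⇒ LRU; edges |LR|=19/10, |U|=-49/10
  updated: d(G,LRU)=73/4, d(LRU,M)=133/4, d(LRU,Q)=49/2, d(LRU,W)=29, d(LRU,Z)=77/2
3. join G+Z (d=14, Q=-883/4) ⇒ GZ; edges |G|=-33/32, |Z|=481/32
  updated: d(GZ,LRU)=171/8, d(GZ,M)=41/2, d(GZ,Q)=33, d(GZ,W)=43/2
4. join GZ+M (d=41/2, Q=-1173/8) ⇒ GMZ; edges |GZ|=123/16, |M|=205/16
  updated: d(GMZ,LRU)=273/16, d(GMZ,Q)=75/4, d(GMZ,W)=17
5. join GMZ+LRU (d=273/16, Q=-357/4) ⇒ GLMRUZ; edges |GMZ|=131/32, |LRU|=415/32
  updated: d(GLMRUZ,Q)=419/32, d(GLMRUZ,W)=463/32
6. join GLMRUZ+Q (d=419/32, Q=-809/16) ⇒ GLMQRUZ; edges |GLMRUZ|=73/32, |Q|=173/16
  updated: d(GLMQRUZ,W)=195/16
7. join GLMQRUZ+W (d=195/16) ⇒ GLMQRUWZ; edges |GLMQRUZ|=195/32, |W|=195/32
final tree: (((((G:-33/32,Z:481/32):123/16,M:205/16):131/32,((L:47/6,R:67/6):19/10,U:-49/10):415/32):73/32,Q:173/16):195/32,W:195/32)
total length: 2971/32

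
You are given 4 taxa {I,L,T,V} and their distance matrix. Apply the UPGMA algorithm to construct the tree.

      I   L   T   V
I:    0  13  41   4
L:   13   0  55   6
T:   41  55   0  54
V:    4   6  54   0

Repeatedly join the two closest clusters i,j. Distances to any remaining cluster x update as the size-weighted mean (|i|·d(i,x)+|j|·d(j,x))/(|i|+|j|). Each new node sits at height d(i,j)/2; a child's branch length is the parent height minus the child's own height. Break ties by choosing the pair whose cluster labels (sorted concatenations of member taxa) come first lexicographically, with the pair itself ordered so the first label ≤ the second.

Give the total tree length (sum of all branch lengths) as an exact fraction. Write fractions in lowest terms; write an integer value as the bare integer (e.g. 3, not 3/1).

iteration 1: select I,V (d=4); attach at lengths (2, 2); label the merged cluster IV
  updated: d(IV,L)=19/2, d(IV,T)=95/2
iteration 2: select IV,L (d=19/2); attach at lengths (11/4, 19/4); label the merged cluster ILV
  updated: d(ILV,T)=50
iteration 3: select ILV,T (d=50); attach at lengths (81/4, 25); label the merged cluster ILTV
final tree: (((I:2,V:2):11/4,L:19/4):81/4,T:25)
total length: 227/4

227/4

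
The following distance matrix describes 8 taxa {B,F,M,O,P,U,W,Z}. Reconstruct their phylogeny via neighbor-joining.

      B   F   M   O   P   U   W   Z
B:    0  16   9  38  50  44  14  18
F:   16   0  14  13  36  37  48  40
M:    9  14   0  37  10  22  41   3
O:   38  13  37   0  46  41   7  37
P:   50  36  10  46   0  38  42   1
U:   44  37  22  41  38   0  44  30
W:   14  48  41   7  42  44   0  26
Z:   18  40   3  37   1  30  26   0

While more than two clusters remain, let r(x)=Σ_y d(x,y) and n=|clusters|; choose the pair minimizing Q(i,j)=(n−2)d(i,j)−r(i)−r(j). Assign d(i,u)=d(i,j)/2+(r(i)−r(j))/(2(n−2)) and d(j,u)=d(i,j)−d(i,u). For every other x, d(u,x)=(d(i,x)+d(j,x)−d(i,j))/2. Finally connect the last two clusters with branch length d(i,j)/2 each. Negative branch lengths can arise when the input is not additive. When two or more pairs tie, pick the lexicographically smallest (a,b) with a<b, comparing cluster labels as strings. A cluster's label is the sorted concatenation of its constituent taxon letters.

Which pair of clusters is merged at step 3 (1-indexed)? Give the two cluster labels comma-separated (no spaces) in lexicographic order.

M,PZ

iteration 1: select O,W (d=7, Q=-399); attach at lengths (13/4, 15/4); label the merged cluster OW
  updated: d(B,OW)=45/2, d(F,OW)=27, d(M,OW)=71/2, d(OW,P)=81/2, d(OW,U)=39, d(OW,Z)=28
iteration 2: select P,Z (d=1, Q=-581/2); attach at lengths (121/20, -101/20); label the merged cluster PZ
  updated: d(B,PZ)=67/2, d(F,PZ)=75/2, d(M,PZ)=6, d(OW,PZ)=135/4, d(PZ,U)=67/2
iteration 3: select M,PZ (d=6, Q=-827/4); attach at lengths (-135/32, 327/32); label the merged cluster MPZ
  updated: d(B,MPZ)=73/4, d(F,MPZ)=91/4, d(MPZ,OW)=253/8, d(MPZ,U)=99/4
iteration 4: select MPZ,U (d=99/4, Q=-1343/8); attach at lengths (215/48, 973/48); label the merged cluster MPUZ
  updated: d(B,MPUZ)=75/4, d(F,MPUZ)=35/2, d(MPUZ,OW)=367/16
iteration 5: select B,F (d=16, Q=-343/4); attach at lengths (115/16, 141/16); label the merged cluster BF
  updated: d(BF,MPUZ)=81/8, d(BF,OW)=67/4
iteration 6: select BF,MPUZ (d=81/8, Q=-797/16); attach at lengths (63/32, 261/32); label the merged cluster BFMPUZ
  updated: d(BFMPUZ,OW)=473/32
iteration 7: select BFMPUZ,OW (d=473/32); attach at lengths (473/64, 473/64); label the merged cluster BFMOPUWZ
final tree: (((B:115/16,F:141/16):63/32,((M:-135/32,(P:121/20,Z:-101/20):327/32):215/48,U:973/48):261/32):473/64,(O:13/4,W:15/4):473/64)
total length: 2549/32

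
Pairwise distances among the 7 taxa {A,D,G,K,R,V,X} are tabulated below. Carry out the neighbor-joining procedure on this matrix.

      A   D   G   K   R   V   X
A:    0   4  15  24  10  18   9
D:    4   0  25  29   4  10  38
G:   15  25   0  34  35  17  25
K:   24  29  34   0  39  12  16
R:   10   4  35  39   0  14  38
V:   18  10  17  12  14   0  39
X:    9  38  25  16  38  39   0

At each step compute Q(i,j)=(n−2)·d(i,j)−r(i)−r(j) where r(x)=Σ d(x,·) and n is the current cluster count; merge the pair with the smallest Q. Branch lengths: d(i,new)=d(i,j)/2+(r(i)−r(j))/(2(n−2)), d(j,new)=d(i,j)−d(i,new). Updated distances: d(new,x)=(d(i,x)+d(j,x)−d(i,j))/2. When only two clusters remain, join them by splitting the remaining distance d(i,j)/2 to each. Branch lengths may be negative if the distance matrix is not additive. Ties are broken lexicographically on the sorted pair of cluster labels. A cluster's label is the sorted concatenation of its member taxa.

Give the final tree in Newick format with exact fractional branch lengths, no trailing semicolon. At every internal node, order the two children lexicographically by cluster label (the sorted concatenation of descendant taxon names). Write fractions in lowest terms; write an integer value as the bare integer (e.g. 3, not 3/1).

(((A:1/16,(K:69/10,X:91/10):135/16):31/16,((D:-9/8,R:41/8):73/12,V:47/12):87/16):193/32,G:193/32)

step 1: merge (K,X) at d=16, Q=-239; branch lengths K→69/10, X→91/10; new cluster KX
  updated: d(A,KX)=17/2, d(D,KX)=51/2, d(G,KX)=43/2, d(KX,R)=61/2, d(KX,V)=35/2
step 2: merge (D,R) at d=4, Q=-146; branch lengths D→-9/8, R→41/8; new cluster DR
  updated: d(A,DR)=5, d(DR,G)=28, d(DR,KX)=26, d(DR,V)=10
step 3: merge (DR,V) at d=10, Q=-203/2; branch lengths DR→73/12, V→47/12; new cluster DRV
  updated: d(A,DRV)=13/2, d(DRV,G)=35/2, d(DRV,KX)=67/4
step 4: merge (A,KX) at d=17/2, Q=-239/4; branch lengths A→1/16, KX→135/16; new cluster AKX
  updated: d(AKX,DRV)=59/8, d(AKX,G)=14
step 5: merge (AKX,DRV) at d=59/8, Q=-311/8; branch lengths AKX→31/16, DRV→87/16; new cluster ADKRVX
  updated: d(ADKRVX,G)=193/16
step 6: merge (ADKRVX,G) at d=193/16; branch lengths ADKRVX→193/32, G→193/32; new cluster ADGKRVX
final tree: (((A:1/16,(K:69/10,X:91/10):135/16):31/16,((D:-9/8,R:41/8):73/12,V:47/12):87/16):193/32,G:193/32)
total length: 927/16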